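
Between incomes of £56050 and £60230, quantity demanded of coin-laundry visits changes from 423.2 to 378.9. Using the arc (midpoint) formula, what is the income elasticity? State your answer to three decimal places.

ΔQ = 378.9 − 423.2 = -44.3; midpoint Q̄ = (423.2 + 378.9)/2 = 401.05.
ΔI = 60230 − 56050 = 4180; midpoint Ī = (56050 + 60230)/2 = 58140.
η = (ΔQ/Q̄) ÷ (ΔI/Ī) = (-44.3/401.05) ÷ (4180/58140) = -1.536.

-1.536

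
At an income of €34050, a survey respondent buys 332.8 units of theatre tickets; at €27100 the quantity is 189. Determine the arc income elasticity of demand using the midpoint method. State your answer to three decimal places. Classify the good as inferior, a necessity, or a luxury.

ΔQ = 189 − 332.8 = -143.8; midpoint Q̄ = (332.8 + 189)/2 = 260.9.
ΔI = 27100 − 34050 = -6950; midpoint Ī = (34050 + 27100)/2 = 30575.
η = (ΔQ/Q̄) ÷ (ΔI/Ī) = (-143.8/260.9) ÷ (-6950/30575) = 2.425.
η > 1 ⇒ luxury.

2.425 (luxury)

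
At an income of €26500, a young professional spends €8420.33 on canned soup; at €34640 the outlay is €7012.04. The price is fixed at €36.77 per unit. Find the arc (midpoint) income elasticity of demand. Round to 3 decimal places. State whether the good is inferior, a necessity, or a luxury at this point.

-0.685 (inferior good)

With a constant price, Q₁ = 8420.33/36.77 = 229.000 and Q₂ = 7012.04/36.77 = 190.700 (equivalently, work directly with expenditure since P cancels).
Midpoint %ΔQ = (7012.04 − 8420.33)/7716.19 = -0.18251; midpoint %ΔI = (34640 − 26500)/30570 = 0.26627.
η = -0.18251 / 0.26627 = -0.685.
η < 0 ⇒ inferior good.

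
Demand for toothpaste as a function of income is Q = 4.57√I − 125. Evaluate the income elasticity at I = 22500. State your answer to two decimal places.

At I = 22500: Q = 560.500.
dQ/dI = 4.57/(2√I) = 0.0152333 at this income.
η = (dQ/dI)·(I/Q) = 0.0152333 × (22500/560.500) = 0.61.

0.61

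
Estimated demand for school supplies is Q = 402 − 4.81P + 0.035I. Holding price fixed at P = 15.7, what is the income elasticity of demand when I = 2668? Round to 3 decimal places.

0.222

At P = 15.7, I = 2668: Q = 419.863.
Holding P constant, ∂Q/∂I = 0.035.
η_I = (∂Q/∂I)·(I/Q) = 0.035 × (2668/419.863) = 0.222.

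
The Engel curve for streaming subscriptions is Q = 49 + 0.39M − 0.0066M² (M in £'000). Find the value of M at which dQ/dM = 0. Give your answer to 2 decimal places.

dQ/dM = 0.39 − 0.0132M.
The good is inferior where dQ/dM < 0. Setting dQ/dM = 0 gives M = 0.39 / 0.0132 = 29.55.

29.55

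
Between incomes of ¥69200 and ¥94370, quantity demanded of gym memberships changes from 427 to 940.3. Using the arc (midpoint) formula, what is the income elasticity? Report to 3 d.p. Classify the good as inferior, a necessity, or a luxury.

2.440 (luxury)

ΔQ = 940.3 − 427 = 513.3; midpoint Q̄ = (427 + 940.3)/2 = 683.65.
ΔI = 94370 − 69200 = 25170; midpoint Ī = (69200 + 94370)/2 = 81785.
η = (ΔQ/Q̄) ÷ (ΔI/Ī) = (513.3/683.65) ÷ (25170/81785) = 2.440.
η > 1 ⇒ luxury.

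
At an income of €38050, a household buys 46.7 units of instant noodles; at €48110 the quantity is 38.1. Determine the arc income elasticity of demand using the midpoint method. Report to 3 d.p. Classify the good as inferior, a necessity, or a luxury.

-0.869 (inferior good)

ΔQ = 38.1 − 46.7 = -8.6; midpoint Q̄ = (46.7 + 38.1)/2 = 42.4.
ΔI = 48110 − 38050 = 10060; midpoint Ī = (38050 + 48110)/2 = 43080.
η = (ΔQ/Q̄) ÷ (ΔI/Ī) = (-8.6/42.4) ÷ (10060/43080) = -0.869.
η < 0 ⇒ inferior good.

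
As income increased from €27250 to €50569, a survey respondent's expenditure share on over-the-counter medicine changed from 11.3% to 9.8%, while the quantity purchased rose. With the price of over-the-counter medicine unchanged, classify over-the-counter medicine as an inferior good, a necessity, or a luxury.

Quantity rises but the budget share falls as income rises, so 0 < η < 1.

necessity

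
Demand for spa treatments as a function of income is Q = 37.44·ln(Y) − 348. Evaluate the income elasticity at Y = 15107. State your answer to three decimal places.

At Y = 15107: Q = 12.282.
dQ/dY = 37.44/Y = 0.00247832 at this income.
η = (dQ/dY)·(Y/Q) = 0.00247832 × (15107/12.282) = 3.048.

3.048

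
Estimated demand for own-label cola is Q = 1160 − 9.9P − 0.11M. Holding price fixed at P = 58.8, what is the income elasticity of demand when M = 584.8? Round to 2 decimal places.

At P = 58.8, M = 584.8: Q = 513.552.
Holding P constant, ∂Q/∂M = −0.11.
η_M = (∂Q/∂M)·(M/Q) = -0.11 × (584.8/513.552) = -0.13.

-0.13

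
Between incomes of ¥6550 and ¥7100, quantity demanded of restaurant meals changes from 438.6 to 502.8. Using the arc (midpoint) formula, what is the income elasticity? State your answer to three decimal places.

1.693

ΔQ = 502.8 − 438.6 = 64.2; midpoint Q̄ = (438.6 + 502.8)/2 = 470.7.
ΔI = 7100 − 6550 = 550; midpoint Ī = (6550 + 7100)/2 = 6825.
η = (ΔQ/Q̄) ÷ (ΔI/Ī) = (64.2/470.7) ÷ (550/6825) = 1.693.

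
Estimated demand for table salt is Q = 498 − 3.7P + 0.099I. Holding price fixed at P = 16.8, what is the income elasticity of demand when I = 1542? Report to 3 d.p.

At P = 16.8, I = 1542: Q = 588.498.
Holding P constant, ∂Q/∂I = 0.099.
η_I = (∂Q/∂I)·(I/Q) = 0.099 × (1542/588.498) = 0.259.

0.259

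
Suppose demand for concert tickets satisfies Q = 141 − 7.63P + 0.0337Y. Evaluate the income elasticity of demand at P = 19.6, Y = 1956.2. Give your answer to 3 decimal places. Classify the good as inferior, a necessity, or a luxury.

1.149 (luxury)

At P = 19.6, Y = 1956.2: Q = 57.376.
Holding P constant, ∂Q/∂Y = 0.0337.
η_Y = (∂Q/∂Y)·(Y/Q) = 0.0337 × (1956.2/57.376) = 1.149.
Since η > 1, this is a luxury.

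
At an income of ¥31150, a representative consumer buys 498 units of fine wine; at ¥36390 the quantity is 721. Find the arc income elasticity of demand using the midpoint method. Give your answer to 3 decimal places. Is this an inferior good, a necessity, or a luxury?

2.358 (luxury)

ΔQ = 721 − 498 = 223; midpoint Q̄ = (498 + 721)/2 = 609.5.
ΔI = 36390 − 31150 = 5240; midpoint Ī = (31150 + 36390)/2 = 33770.
η = (ΔQ/Q̄) ÷ (ΔI/Ī) = (223/609.5) ÷ (5240/33770) = 2.358.
η > 1 ⇒ luxury.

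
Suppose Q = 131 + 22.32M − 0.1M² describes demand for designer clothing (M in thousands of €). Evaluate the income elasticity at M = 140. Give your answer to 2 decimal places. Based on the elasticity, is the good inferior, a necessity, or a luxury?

At M = 140: Q = 1295.8000.
dQ/dM = 22.32 − 0.2M = -5.68000.
η = (dQ/dM)·(M/Q) = -5.68000 × (140/1295.8000) = -0.61.
η < 0 ⇒ inferior good.

-0.61 (inferior good)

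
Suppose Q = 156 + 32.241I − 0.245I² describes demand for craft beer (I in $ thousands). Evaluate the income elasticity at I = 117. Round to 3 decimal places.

-5.110

At I = 117: Q = 574.3920.
dQ/dI = 32.241 − 0.49I = -25.08900.
η = (dQ/dI)·(I/Q) = -25.08900 × (117/574.3920) = -5.110.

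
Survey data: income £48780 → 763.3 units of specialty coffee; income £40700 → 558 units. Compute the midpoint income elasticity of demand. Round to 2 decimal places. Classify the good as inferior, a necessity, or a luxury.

1.72 (luxury)

ΔQ = 558 − 763.3 = -205.3; midpoint Q̄ = (763.3 + 558)/2 = 660.65.
ΔI = 40700 − 48780 = -8080; midpoint Ī = (48780 + 40700)/2 = 44740.
η = (ΔQ/Q̄) ÷ (ΔI/Ī) = (-205.3/660.65) ÷ (-8080/44740) = 1.72.
η > 1 ⇒ luxury.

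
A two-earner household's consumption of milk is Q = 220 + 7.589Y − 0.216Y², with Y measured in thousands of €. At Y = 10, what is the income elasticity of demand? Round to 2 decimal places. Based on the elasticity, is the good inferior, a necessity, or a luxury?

At Y = 10: Q = 274.2900.
dQ/dY = 7.589 − 0.432Y = 3.26900.
η = (dQ/dY)·(Y/Q) = 3.26900 × (10/274.2900) = 0.12.
0 < η < 1 ⇒ necessity.

0.12 (necessity)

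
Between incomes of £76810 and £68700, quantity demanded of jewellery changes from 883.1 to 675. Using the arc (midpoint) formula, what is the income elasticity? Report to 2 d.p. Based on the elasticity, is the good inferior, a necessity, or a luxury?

ΔQ = 675 − 883.1 = -208.1; midpoint Q̄ = (883.1 + 675)/2 = 779.05.
ΔI = 68700 − 76810 = -8110; midpoint Ī = (76810 + 68700)/2 = 72755.
η = (ΔQ/Q̄) ÷ (ΔI/Ī) = (-208.1/779.05) ÷ (-8110/72755) = 2.40.
η > 1 ⇒ luxury.

2.40 (luxury)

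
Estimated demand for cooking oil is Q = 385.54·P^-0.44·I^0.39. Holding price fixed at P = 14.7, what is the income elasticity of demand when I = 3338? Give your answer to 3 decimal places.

0.390

For a multiplicative demand Q = A·P^α·I^β, the income elasticity is β everywhere.
Here β = 0.39, so η = 0.390.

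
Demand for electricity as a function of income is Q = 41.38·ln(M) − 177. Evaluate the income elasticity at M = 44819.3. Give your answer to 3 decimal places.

0.155

At M = 44819.3: Q = 266.196.
dQ/dM = 41.38/M = 0.000923263 at this income.
η = (dQ/dM)·(M/Q) = 0.000923263 × (44819.3/266.196) = 0.155.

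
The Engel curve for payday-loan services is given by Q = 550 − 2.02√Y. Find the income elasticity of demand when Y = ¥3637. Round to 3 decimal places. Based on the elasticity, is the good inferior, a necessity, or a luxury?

At Y = 3637: Q = 428.179.
dQ/dY = -2.02/(2√Y) = -0.0167475 at this income.
η = (dQ/dY)·(Y/Q) = -0.0167475 × (3637/428.179) = -0.142.
Since η < 0, the good is an inferior good.

-0.142 (inferior good)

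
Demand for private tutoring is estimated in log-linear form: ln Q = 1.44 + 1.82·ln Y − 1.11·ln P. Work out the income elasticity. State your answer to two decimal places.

1.82

In a log-linear demand, the coefficient on ln Y is the income elasticity.
So η = 1.82.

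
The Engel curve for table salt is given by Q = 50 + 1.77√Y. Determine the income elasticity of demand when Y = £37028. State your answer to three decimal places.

0.436

At Y = 37028: Q = 390.595.
dQ/dY = 1.77/(2√Y) = 0.00459916 at this income.
η = (dQ/dY)·(Y/Q) = 0.00459916 × (37028/390.595) = 0.436.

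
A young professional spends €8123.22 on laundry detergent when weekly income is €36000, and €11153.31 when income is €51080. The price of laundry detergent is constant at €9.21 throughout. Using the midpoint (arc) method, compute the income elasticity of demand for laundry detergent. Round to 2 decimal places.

With a constant price, Q₁ = 8123.22/9.21 = 882.000 and Q₂ = 11153.31/9.21 = 1211.000 (equivalently, work directly with expenditure since P cancels).
Midpoint %ΔQ = (11153.31 − 8123.22)/9638.27 = 0.31438; midpoint %ΔI = (51080 − 36000)/43540 = 0.34635.
η = 0.31438 / 0.34635 = 0.91.

0.91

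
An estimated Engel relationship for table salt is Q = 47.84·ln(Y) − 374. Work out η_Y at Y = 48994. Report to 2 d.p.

At Y = 48994: Q = 142.646.
dQ/dY = 47.84/Y = 0.000976446 at this income.
η = (dQ/dY)·(Y/Q) = 0.000976446 × (48994/142.646) = 0.34.

0.34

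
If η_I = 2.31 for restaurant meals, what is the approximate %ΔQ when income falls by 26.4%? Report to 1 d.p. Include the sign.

-61.0%

%ΔQ ≈ η × %ΔI = 2.31 × (-26.4%) = -61.0%.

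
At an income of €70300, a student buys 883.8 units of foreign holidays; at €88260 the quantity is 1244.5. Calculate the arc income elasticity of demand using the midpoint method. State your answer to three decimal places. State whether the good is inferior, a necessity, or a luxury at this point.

1.496 (luxury)

ΔQ = 1244.5 − 883.8 = 360.7; midpoint Q̄ = (883.8 + 1244.5)/2 = 1064.15.
ΔI = 88260 − 70300 = 17960; midpoint Ī = (70300 + 88260)/2 = 79280.
η = (ΔQ/Q̄) ÷ (ΔI/Ī) = (360.7/1064.15) ÷ (17960/79280) = 1.496.
η > 1 ⇒ luxury.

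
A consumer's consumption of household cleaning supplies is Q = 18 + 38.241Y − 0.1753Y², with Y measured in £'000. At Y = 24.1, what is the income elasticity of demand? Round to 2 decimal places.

0.86

At Y = 24.1: Q = 837.7921.
dQ/dY = 38.241 − 0.3506Y = 29.79154.
η = (dQ/dY)·(Y/Q) = 29.79154 × (24.1/837.7921) = 0.86.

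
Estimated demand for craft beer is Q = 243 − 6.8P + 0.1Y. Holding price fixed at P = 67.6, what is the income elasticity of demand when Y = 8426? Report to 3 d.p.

1.346

At P = 67.6, Y = 8426: Q = 625.920.
Holding P constant, ∂Q/∂Y = 0.1.
η_Y = (∂Q/∂Y)·(Y/Q) = 0.1 × (8426/625.920) = 1.346.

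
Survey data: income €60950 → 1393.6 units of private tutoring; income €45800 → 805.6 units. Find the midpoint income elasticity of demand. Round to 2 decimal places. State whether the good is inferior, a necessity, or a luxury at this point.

1.88 (luxury)

ΔQ = 805.6 − 1393.6 = -588; midpoint Q̄ = (1393.6 + 805.6)/2 = 1099.6.
ΔI = 45800 − 60950 = -15150; midpoint Ī = (60950 + 45800)/2 = 53375.
η = (ΔQ/Q̄) ÷ (ΔI/Ī) = (-588/1099.6) ÷ (-15150/53375) = 1.88.
η > 1 ⇒ luxury.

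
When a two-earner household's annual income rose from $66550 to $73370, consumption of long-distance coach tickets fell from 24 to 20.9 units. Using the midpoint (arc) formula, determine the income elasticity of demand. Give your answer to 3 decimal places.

-1.416

ΔQ = 20.9 − 24 = -3.1; midpoint Q̄ = (24 + 20.9)/2 = 22.45.
ΔI = 73370 − 66550 = 6820; midpoint Ī = (66550 + 73370)/2 = 69960.
η = (ΔQ/Q̄) ÷ (ΔI/Ī) = (-3.1/22.45) ÷ (6820/69960) = -1.416.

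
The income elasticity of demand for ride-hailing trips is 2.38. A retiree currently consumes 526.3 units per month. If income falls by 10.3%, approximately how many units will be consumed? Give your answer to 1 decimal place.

%ΔQ ≈ η × %ΔI = 2.38 × (-10.3%) = -24.514%.
New Q ≈ 526.3 × (1 − 0.24514) = 397.3.

397.3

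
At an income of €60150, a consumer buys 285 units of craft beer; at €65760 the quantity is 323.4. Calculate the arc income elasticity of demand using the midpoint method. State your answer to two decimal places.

1.42

ΔQ = 323.4 − 285 = 38.4; midpoint Q̄ = (285 + 323.4)/2 = 304.2.
ΔI = 65760 − 60150 = 5610; midpoint Ī = (60150 + 65760)/2 = 62955.
η = (ΔQ/Q̄) ÷ (ΔI/Ī) = (38.4/304.2) ÷ (5610/62955) = 1.42.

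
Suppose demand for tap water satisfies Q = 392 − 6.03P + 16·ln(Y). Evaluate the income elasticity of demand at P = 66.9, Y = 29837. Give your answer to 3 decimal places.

0.104

At P = 66.9, Y = 29837: Q = 153.449.
Holding P constant, ∂Q/∂Y = 16/Y = 0.000536247.
η_Y = (∂Q/∂Y)·(Y/Q) = 0.000536247 × (29837/153.449) = 0.104.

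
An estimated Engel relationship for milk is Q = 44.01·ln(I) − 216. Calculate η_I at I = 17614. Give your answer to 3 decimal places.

0.205

At I = 17614: Q = 214.262.
dQ/dI = 44.01/I = 0.00249858 at this income.
η = (dQ/dI)·(I/Q) = 0.00249858 × (17614/214.262) = 0.205.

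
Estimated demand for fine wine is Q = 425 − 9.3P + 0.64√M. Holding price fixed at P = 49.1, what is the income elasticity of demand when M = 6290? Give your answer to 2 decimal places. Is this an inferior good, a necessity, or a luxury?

At P = 49.1, M = 6290: Q = 19.128.
Holding P constant, ∂Q/∂M = 0.64/(2√M) = 0.00403482.
η_M = (∂Q/∂M)·(M/Q) = 0.00403482 × (6290/19.128) = 1.33.
Since η > 1, this is a luxury.

1.33 (luxury)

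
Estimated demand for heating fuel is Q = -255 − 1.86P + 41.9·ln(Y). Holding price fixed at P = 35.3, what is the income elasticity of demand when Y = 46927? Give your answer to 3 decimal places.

0.322

At P = 35.3, Y = 46927: Q = 130.033.
Holding P constant, ∂Q/∂Y = 41.9/Y = 0.000892876.
η_Y = (∂Q/∂Y)·(Y/Q) = 0.000892876 × (46927/130.033) = 0.322.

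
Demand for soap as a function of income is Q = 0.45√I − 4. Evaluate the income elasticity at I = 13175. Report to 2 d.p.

0.54

At I = 13175: Q = 47.652.
dQ/dI = 0.45/(2√I) = 0.00196023 at this income.
η = (dQ/dI)·(I/Q) = 0.00196023 × (13175/47.652) = 0.54.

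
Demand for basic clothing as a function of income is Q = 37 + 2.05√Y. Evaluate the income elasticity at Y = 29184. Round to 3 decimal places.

0.452

At Y = 29184: Q = 387.208.
dQ/dY = 2.05/(2√Y) = 0.006 at this income.
η = (dQ/dY)·(Y/Q) = 0.006 × (29184/387.208) = 0.452.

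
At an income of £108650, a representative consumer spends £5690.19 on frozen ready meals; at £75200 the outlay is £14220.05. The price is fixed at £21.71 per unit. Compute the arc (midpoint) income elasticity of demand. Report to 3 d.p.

With a constant price, Q₁ = 5690.19/21.71 = 262.100 and Q₂ = 14220.05/21.71 = 655.000 (equivalently, work directly with expenditure since P cancels).
Midpoint %ΔQ = (14220.05 − 5690.19)/9955.12 = 0.85683; midpoint %ΔI = (75200 − 108650)/91925 = -0.36388.
η = 0.85683 / -0.36388 = -2.355.

-2.355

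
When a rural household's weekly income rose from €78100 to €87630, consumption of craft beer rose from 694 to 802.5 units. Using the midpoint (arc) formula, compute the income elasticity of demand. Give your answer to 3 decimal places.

1.261

ΔQ = 802.5 − 694 = 108.5; midpoint Q̄ = (694 + 802.5)/2 = 748.25.
ΔI = 87630 − 78100 = 9530; midpoint Ī = (78100 + 87630)/2 = 82865.
η = (ΔQ/Q̄) ÷ (ΔI/Ī) = (108.5/748.25) ÷ (9530/82865) = 1.261.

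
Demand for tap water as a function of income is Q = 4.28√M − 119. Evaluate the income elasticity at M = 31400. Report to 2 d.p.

At M = 31400: Q = 639.418.
dQ/dM = 4.28/(2√M) = 0.0120767 at this income.
η = (dQ/dM)·(M/Q) = 0.0120767 × (31400/639.418) = 0.59.

0.59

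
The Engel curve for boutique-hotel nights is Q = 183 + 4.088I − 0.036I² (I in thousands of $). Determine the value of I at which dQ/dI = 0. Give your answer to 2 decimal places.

dQ/dI = 4.088 − 0.072I.
The good is inferior where dQ/dI < 0. Setting dQ/dI = 0 gives I = 4.088 / 0.072 = 56.78.

56.78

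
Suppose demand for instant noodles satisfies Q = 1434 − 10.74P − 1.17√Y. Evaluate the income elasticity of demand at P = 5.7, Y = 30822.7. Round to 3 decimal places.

-0.088

At P = 5.7, Y = 30822.7: Q = 1167.372.
Holding P constant, ∂Q/∂Y = -1.17/(2√Y) = -0.00333212.
η_Y = (∂Q/∂Y)·(Y/Q) = -0.00333212 × (30822.7/1167.372) = -0.088.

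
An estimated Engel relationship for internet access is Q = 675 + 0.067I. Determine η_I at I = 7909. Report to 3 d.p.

At I = 7909: Q = 1204.903.
dQ/dI = 0.067.
η = (dQ/dI)·(I/Q) = 0.067 × (7909/1204.903) = 0.440.

0.440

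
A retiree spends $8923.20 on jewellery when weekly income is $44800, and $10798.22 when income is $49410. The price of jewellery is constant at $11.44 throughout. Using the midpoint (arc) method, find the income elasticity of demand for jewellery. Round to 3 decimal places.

With a constant price, Q₁ = 8923.20/11.44 = 780.000 and Q₂ = 10798.22/11.44 = 943.900 (equivalently, work directly with expenditure since P cancels).
Midpoint %ΔQ = (10798.22 − 8923.20)/9860.71 = 0.19015; midpoint %ΔI = (49410 − 44800)/47105 = 0.09787.
η = 0.19015 / 0.09787 = 1.943.

1.943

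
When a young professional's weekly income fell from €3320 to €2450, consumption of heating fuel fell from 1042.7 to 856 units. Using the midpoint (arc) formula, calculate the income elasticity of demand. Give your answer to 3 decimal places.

ΔQ = 856 − 1042.7 = -186.7; midpoint Q̄ = (1042.7 + 856)/2 = 949.35.
ΔI = 2450 − 3320 = -870; midpoint Ī = (3320 + 2450)/2 = 2885.
η = (ΔQ/Q̄) ÷ (ΔI/Ī) = (-186.7/949.35) ÷ (-870/2885) = 0.652.

0.652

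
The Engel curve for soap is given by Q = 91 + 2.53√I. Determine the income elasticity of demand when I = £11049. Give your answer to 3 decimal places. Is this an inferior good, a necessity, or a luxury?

At I = 11049: Q = 356.939.
dQ/dI = 2.53/(2√I) = 0.0120345 at this income.
η = (dQ/dI)·(I/Q) = 0.0120345 × (11049/356.939) = 0.373.
Since 0 < η < 1, the good is a necessity.

0.373 (necessity)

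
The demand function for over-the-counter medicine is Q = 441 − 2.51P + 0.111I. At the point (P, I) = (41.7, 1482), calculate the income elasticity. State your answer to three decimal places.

0.328

At P = 41.7, I = 1482: Q = 500.835.
Holding P constant, ∂Q/∂I = 0.111.
η_I = (∂Q/∂I)·(I/Q) = 0.111 × (1482/500.835) = 0.328.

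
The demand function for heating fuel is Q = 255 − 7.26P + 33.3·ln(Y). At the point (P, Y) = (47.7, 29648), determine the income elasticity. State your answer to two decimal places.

0.13

At P = 47.7, Y = 29648: Q = 251.593.
Holding P constant, ∂Q/∂Y = 33.3/Y = 0.00112318.
η_Y = (∂Q/∂Y)·(Y/Q) = 0.00112318 × (29648/251.593) = 0.13.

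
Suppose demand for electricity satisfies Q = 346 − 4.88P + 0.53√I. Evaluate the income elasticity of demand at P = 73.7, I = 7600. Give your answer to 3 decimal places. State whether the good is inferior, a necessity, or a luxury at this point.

0.710 (necessity)

At P = 73.7, I = 7600: Q = 32.548.
Holding P constant, ∂Q/∂I = 0.53/(2√I) = 0.00303976.
η_I = (∂Q/∂I)·(I/Q) = 0.00303976 × (7600/32.548) = 0.710.
Since 0 < η < 1, this is a necessity.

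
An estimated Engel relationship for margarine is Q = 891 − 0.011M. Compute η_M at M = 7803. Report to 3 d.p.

At M = 7803: Q = 805.167.
dQ/dM = −0.011.
η = (dQ/dM)·(M/Q) = -0.011 × (7803/805.167) = -0.107.

-0.107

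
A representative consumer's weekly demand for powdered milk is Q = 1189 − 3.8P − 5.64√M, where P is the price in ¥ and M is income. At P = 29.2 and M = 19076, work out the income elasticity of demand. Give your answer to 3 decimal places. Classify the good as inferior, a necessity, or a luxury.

At P = 29.2, M = 19076: Q = 299.066.
Holding P constant, ∂Q/∂M = -5.64/(2√M) = -0.0204176.
η_M = (∂Q/∂M)·(M/Q) = -0.0204176 × (19076/299.066) = -1.302.
Since η < 0, this is an inferior good.

-1.302 (inferior good)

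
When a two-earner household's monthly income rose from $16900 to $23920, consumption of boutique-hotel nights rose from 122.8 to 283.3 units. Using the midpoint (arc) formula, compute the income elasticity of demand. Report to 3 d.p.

2.298

ΔQ = 283.3 − 122.8 = 160.5; midpoint Q̄ = (122.8 + 283.3)/2 = 203.05.
ΔI = 23920 − 16900 = 7020; midpoint Ī = (16900 + 23920)/2 = 20410.
η = (ΔQ/Q̄) ÷ (ΔI/Ī) = (160.5/203.05) ÷ (7020/20410) = 2.298.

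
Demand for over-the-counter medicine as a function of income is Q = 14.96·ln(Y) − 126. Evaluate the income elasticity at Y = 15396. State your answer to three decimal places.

At Y = 15396: Q = 18.242.
dQ/dY = 14.96/Y = 0.000971681 at this income.
η = (dQ/dY)·(Y/Q) = 0.000971681 × (15396/18.242) = 0.820.

0.820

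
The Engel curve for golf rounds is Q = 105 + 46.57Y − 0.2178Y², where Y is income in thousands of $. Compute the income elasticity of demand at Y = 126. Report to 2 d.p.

-0.42

At Y = 126: Q = 2515.0272.
dQ/dY = 46.57 − 0.4356Y = -8.31560.
η = (dQ/dY)·(Y/Q) = -8.31560 × (126/2515.0272) = -0.42.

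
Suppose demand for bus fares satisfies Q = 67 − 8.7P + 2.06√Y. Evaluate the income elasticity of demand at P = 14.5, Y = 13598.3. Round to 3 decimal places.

At P = 14.5, Y = 13598.3: Q = 181.070.
Holding P constant, ∂Q/∂Y = 2.06/(2√Y) = 0.00883273.
η_Y = (∂Q/∂Y)·(Y/Q) = 0.00883273 × (13598.3/181.070) = 0.663.

0.663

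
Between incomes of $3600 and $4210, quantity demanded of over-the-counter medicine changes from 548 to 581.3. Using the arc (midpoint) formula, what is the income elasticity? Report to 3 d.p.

ΔQ = 581.3 − 548 = 33.3; midpoint Q̄ = (548 + 581.3)/2 = 564.65.
ΔI = 4210 − 3600 = 610; midpoint Ī = (3600 + 4210)/2 = 3905.
η = (ΔQ/Q̄) ÷ (ΔI/Ī) = (33.3/564.65) ÷ (610/3905) = 0.378.

0.378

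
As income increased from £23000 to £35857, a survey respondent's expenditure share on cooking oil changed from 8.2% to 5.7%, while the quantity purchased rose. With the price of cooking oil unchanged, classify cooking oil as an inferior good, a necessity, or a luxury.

necessity

Quantity rises but the budget share falls as income rises, so 0 < η < 1.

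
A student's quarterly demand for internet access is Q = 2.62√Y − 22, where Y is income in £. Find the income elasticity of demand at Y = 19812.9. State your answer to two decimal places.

0.53

At Y = 19812.9: Q = 346.787.
dQ/dY = 2.62/(2√Y) = 0.00930673 at this income.
η = (dQ/dY)·(Y/Q) = 0.00930673 × (19812.9/346.787) = 0.53.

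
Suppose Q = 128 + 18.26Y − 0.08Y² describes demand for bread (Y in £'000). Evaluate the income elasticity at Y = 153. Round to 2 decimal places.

At Y = 153: Q = 1049.0600.
dQ/dY = 18.26 − 0.16Y = -6.22000.
η = (dQ/dY)·(Y/Q) = -6.22000 × (153/1049.0600) = -0.91.

-0.91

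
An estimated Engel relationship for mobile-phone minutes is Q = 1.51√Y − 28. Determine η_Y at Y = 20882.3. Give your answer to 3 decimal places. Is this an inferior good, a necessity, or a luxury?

0.574 (necessity)

At Y = 20882.3: Q = 190.206.
dQ/dY = 1.51/(2√Y) = 0.00522466 at this income.
η = (dQ/dY)·(Y/Q) = 0.00522466 × (20882.3/190.206) = 0.574.
Since 0 < η < 1, the good is a necessity.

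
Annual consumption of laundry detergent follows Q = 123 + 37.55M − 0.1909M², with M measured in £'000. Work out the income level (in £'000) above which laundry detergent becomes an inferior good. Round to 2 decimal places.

dQ/dM = 37.55 − 0.3818M.
The good is inferior where dQ/dM < 0. Setting dQ/dM = 0 gives M = 37.55 / 0.3818 = 98.35.

98.35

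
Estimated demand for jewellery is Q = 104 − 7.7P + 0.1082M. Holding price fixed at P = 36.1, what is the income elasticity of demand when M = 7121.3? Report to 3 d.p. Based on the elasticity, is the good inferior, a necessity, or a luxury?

1.292 (luxury)

At P = 36.1, M = 7121.3: Q = 596.555.
Holding P constant, ∂Q/∂M = 0.1082.
η_M = (∂Q/∂M)·(M/Q) = 0.1082 × (7121.3/596.555) = 1.292.
Since η > 1, this is a luxury.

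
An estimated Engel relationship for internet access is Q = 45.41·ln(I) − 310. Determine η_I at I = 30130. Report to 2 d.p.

0.29

At I = 30130: Q = 158.326.
dQ/dI = 45.41/I = 0.00150714 at this income.
η = (dQ/dI)·(I/Q) = 0.00150714 × (30130/158.326) = 0.29.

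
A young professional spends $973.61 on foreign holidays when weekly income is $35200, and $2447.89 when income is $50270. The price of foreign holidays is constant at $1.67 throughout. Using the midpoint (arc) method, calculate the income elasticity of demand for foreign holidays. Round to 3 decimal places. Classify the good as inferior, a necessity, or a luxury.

2.444 (luxury)

With a constant price, Q₁ = 973.61/1.67 = 583.000 and Q₂ = 2447.89/1.67 = 1465.802 (equivalently, work directly with expenditure since P cancels).
Midpoint %ΔQ = (2447.89 − 973.61)/1710.75 = 0.86177; midpoint %ΔI = (50270 − 35200)/42735 = 0.35264.
η = 0.86177 / 0.35264 = 2.444.
η > 1 ⇒ luxury.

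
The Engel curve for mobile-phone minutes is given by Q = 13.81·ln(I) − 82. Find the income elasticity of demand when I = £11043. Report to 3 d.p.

0.297

At I = 11043: Q = 46.565.
dQ/dI = 13.81/I = 0.00125057 at this income.
η = (dQ/dI)·(I/Q) = 0.00125057 × (11043/46.565) = 0.297.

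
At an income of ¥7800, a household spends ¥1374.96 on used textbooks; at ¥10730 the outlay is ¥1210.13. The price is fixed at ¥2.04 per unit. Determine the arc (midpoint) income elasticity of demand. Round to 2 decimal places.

-0.40

With a constant price, Q₁ = 1374.96/2.04 = 674.000 and Q₂ = 1210.13/2.04 = 593.201 (equivalently, work directly with expenditure since P cancels).
Midpoint %ΔQ = (1210.13 − 1374.96)/1292.55 = -0.12752; midpoint %ΔI = (10730 − 7800)/9265 = 0.31624.
η = -0.12752 / 0.31624 = -0.40.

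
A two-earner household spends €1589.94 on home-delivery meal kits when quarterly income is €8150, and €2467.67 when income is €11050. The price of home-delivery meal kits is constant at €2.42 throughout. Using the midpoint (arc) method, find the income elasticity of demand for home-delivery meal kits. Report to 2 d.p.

1.43

With a constant price, Q₁ = 1589.94/2.42 = 657.000 and Q₂ = 2467.67/2.42 = 1019.698 (equivalently, work directly with expenditure since P cancels).
Midpoint %ΔQ = (2467.67 − 1589.94)/2028.81 = 0.43263; midpoint %ΔI = (11050 − 8150)/9600 = 0.30208.
η = 0.43263 / 0.30208 = 1.43.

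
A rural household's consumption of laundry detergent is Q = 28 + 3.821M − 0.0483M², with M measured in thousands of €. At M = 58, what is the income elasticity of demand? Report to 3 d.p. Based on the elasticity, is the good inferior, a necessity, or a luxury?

-1.186 (inferior good)

At M = 58: Q = 87.1368.
dQ/dM = 3.821 − 0.0966M = -1.78180.
η = (dQ/dM)·(M/Q) = -1.78180 × (58/87.1368) = -1.186.
η < 0 ⇒ inferior good.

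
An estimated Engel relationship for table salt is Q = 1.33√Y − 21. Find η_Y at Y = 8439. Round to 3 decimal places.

At Y = 8439: Q = 101.179.
dQ/dY = 1.33/(2√Y) = 0.00723896 at this income.
η = (dQ/dY)·(Y/Q) = 0.00723896 × (8439/101.179) = 0.604.

0.604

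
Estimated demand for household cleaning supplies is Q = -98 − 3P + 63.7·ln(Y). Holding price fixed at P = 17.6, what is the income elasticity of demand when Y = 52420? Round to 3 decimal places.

At P = 17.6, Y = 52420: Q = 541.431.
Holding P constant, ∂Q/∂Y = 63.7/Y = 0.00121519.
η_Y = (∂Q/∂Y)·(Y/Q) = 0.00121519 × (52420/541.431) = 0.118.

0.118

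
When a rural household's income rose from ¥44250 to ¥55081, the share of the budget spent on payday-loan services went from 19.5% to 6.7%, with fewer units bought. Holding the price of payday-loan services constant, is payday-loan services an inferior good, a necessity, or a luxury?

Quantity demanded falls as income rises, so η < 0.

inferior good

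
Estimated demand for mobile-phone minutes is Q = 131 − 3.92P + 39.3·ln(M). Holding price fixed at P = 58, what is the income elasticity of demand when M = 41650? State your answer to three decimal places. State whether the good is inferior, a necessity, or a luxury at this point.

0.122 (necessity)

At P = 58, M = 41650: Q = 321.676.
Holding P constant, ∂Q/∂M = 39.3/M = 0.000943577.
η_M = (∂Q/∂M)·(M/Q) = 0.000943577 × (41650/321.676) = 0.122.
Since 0 < η < 1, this is a necessity.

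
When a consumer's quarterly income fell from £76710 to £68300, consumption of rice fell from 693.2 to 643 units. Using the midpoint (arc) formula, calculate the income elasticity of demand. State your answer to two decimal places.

ΔQ = 643 − 693.2 = -50.2; midpoint Q̄ = (693.2 + 643)/2 = 668.1.
ΔI = 68300 − 76710 = -8410; midpoint Ī = (76710 + 68300)/2 = 72505.
η = (ΔQ/Q̄) ÷ (ΔI/Ī) = (-50.2/668.1) ÷ (-8410/72505) = 0.65.

0.65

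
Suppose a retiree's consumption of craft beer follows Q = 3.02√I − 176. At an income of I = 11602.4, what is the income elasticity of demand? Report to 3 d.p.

1.089

At I = 11602.4: Q = 149.298.
dQ/dI = 3.02/(2√I) = 0.0140185 at this income.
η = (dQ/dI)·(I/Q) = 0.0140185 × (11602.4/149.298) = 1.089.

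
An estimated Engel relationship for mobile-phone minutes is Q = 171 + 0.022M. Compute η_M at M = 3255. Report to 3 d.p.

At M = 3255: Q = 242.610.
dQ/dM = 0.022.
η = (dQ/dM)·(M/Q) = 0.022 × (3255/242.610) = 0.295.

0.295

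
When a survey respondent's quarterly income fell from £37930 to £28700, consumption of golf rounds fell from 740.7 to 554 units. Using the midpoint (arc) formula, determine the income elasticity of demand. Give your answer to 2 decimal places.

1.04

ΔQ = 554 − 740.7 = -186.7; midpoint Q̄ = (740.7 + 554)/2 = 647.35.
ΔI = 28700 − 37930 = -9230; midpoint Ī = (37930 + 28700)/2 = 33315.
η = (ΔQ/Q̄) ÷ (ΔI/Ī) = (-186.7/647.35) ÷ (-9230/33315) = 1.04.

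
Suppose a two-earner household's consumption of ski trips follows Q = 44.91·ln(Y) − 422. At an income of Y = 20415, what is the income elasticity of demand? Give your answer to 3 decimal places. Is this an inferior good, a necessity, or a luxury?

1.896 (luxury)

At Y = 20415: Q = 23.688.
dQ/dY = 44.91/Y = 0.00219985 at this income.
η = (dQ/dY)·(Y/Q) = 0.00219985 × (20415/23.688) = 1.896.
Since η > 1, the good is a luxury.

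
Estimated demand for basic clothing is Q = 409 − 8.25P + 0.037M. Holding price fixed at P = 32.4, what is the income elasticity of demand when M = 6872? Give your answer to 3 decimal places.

0.642

At P = 32.4, M = 6872: Q = 395.964.
Holding P constant, ∂Q/∂M = 0.037.
η_M = (∂Q/∂M)·(M/Q) = 0.037 × (6872/395.964) = 0.642.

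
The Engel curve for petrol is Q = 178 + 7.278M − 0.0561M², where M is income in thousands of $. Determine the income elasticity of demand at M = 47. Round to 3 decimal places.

At M = 47: Q = 396.1411.
dQ/dM = 7.278 − 0.1122M = 2.00460.
η = (dQ/dM)·(M/Q) = 2.00460 × (47/396.1411) = 0.238.

0.238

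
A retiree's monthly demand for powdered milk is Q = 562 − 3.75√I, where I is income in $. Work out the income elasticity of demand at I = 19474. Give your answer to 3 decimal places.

At I = 19474: Q = 38.690.
dQ/dI = -3.75/(2√I) = -0.0134361 at this income.
η = (dQ/dI)·(I/Q) = -0.0134361 × (19474/38.690) = -6.763.

-6.763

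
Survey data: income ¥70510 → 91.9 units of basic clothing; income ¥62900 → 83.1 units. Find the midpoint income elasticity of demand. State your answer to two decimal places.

ΔQ = 83.1 − 91.9 = -8.8; midpoint Q̄ = (91.9 + 83.1)/2 = 87.5.
ΔI = 62900 − 70510 = -7610; midpoint Ī = (70510 + 62900)/2 = 66705.
η = (ΔQ/Q̄) ÷ (ΔI/Ī) = (-8.8/87.5) ÷ (-7610/66705) = 0.88.

0.88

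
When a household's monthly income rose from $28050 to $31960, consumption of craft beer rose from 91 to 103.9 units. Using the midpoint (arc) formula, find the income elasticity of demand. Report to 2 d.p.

1.02

ΔQ = 103.9 − 91 = 12.9; midpoint Q̄ = (91 + 103.9)/2 = 97.45.
ΔI = 31960 − 28050 = 3910; midpoint Ī = (28050 + 31960)/2 = 30005.
η = (ΔQ/Q̄) ÷ (ΔI/Ī) = (12.9/97.45) ÷ (3910/30005) = 1.02.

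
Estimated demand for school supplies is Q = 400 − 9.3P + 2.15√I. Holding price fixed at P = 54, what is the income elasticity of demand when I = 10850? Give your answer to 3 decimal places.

0.920

At P = 54, I = 10850: Q = 121.751.
Holding P constant, ∂Q/∂I = 2.15/(2√I) = 0.0103203.
η_I = (∂Q/∂I)·(I/Q) = 0.0103203 × (10850/121.751) = 0.920.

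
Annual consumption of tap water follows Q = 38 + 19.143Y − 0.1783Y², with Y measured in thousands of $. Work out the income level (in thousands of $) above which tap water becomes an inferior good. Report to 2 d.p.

53.68

dQ/dY = 19.143 − 0.3566Y.
The good is inferior where dQ/dY < 0. Setting dQ/dY = 0 gives Y = 19.143 / 0.3566 = 53.68.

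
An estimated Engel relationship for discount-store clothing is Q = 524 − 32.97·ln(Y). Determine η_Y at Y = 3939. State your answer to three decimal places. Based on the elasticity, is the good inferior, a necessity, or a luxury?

At Y = 3939: Q = 251.052.
dQ/dY = -32.97/Y = -0.00837014 at this income.
η = (dQ/dY)·(Y/Q) = -0.00837014 × (3939/251.052) = -0.131.
Since η < 0, the good is an inferior good.

-0.131 (inferior good)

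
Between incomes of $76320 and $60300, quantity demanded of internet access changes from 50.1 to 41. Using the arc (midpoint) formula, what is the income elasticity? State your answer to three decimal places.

0.852

ΔQ = 41 − 50.1 = -9.1; midpoint Q̄ = (50.1 + 41)/2 = 45.55.
ΔI = 60300 − 76320 = -16020; midpoint Ī = (76320 + 60300)/2 = 68310.
η = (ΔQ/Q̄) ÷ (ΔI/Ī) = (-9.1/45.55) ÷ (-16020/68310) = 0.852.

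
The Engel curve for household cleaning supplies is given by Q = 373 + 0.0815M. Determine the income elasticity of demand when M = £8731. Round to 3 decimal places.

At M = 8731: Q = 1084.577.
dQ/dM = 0.0815.
η = (dQ/dM)·(M/Q) = 0.0815 × (8731/1084.577) = 0.656.

0.656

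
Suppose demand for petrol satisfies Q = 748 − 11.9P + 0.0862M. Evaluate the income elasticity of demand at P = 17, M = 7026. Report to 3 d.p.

0.526

At P = 17, M = 7026: Q = 1151.341.
Holding P constant, ∂Q/∂M = 0.0862.
η_M = (∂Q/∂M)·(M/Q) = 0.0862 × (7026/1151.341) = 0.526.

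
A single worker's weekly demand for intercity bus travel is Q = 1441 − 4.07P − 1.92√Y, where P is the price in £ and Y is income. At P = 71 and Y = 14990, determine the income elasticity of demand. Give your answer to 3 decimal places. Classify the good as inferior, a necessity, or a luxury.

At P = 71, Y = 14990: Q = 916.957.
Holding P constant, ∂Q/∂Y = -1.92/(2√Y) = -0.00784098.
η_Y = (∂Q/∂Y)·(Y/Q) = -0.00784098 × (14990/916.957) = -0.128.
Since η < 0, this is an inferior good.

-0.128 (inferior good)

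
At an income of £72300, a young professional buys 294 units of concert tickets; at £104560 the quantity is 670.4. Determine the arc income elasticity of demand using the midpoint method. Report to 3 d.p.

2.140

ΔQ = 670.4 − 294 = 376.4; midpoint Q̄ = (294 + 670.4)/2 = 482.2.
ΔI = 104560 − 72300 = 32260; midpoint Ī = (72300 + 104560)/2 = 88430.
η = (ΔQ/Q̄) ÷ (ΔI/Ī) = (376.4/482.2) ÷ (32260/88430) = 2.140.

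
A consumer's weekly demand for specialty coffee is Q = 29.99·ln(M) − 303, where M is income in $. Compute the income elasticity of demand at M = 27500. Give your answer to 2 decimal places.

At M = 27500: Q = 3.556.
dQ/dM = 29.99/M = 0.00109055 at this income.
η = (dQ/dM)·(M/Q) = 0.00109055 × (27500/3.556) = 8.43.

8.43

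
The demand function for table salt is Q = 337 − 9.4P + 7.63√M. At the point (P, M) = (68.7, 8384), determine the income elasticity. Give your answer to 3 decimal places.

At P = 68.7, M = 8384: Q = 389.855.
Holding P constant, ∂Q/∂M = 7.63/(2√M) = 0.0416648.
η_M = (∂Q/∂M)·(M/Q) = 0.0416648 × (8384/389.855) = 0.896.

0.896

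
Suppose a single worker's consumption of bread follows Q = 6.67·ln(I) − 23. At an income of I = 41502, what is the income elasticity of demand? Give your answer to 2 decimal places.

At I = 41502: Q = 47.925.
dQ/dI = 6.67/I = 0.000160715 at this income.
η = (dQ/dI)·(I/Q) = 0.000160715 × (41502/47.925) = 0.14.

0.14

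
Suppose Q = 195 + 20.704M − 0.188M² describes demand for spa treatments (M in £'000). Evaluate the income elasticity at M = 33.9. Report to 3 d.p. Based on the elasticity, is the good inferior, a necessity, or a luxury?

0.396 (necessity)

At M = 33.9: Q = 680.8141.
dQ/dM = 20.704 − 0.376M = 7.95760.
η = (dQ/dM)·(M/Q) = 7.95760 × (33.9/680.8141) = 0.396.
0 < η < 1 ⇒ necessity.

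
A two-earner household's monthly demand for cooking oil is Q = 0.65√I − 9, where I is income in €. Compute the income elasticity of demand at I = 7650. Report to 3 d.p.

At I = 7650: Q = 47.852.
dQ/dI = 0.65/(2√I) = 0.0037158 at this income.
η = (dQ/dI)·(I/Q) = 0.0037158 × (7650/47.852) = 0.594.

0.594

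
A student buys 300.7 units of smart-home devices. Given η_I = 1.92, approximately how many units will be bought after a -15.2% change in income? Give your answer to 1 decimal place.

212.9

%ΔQ ≈ η × %ΔI = 1.92 × (-15.2%) = -29.184%.
New Q ≈ 300.7 × (1 − 0.29184) = 212.9.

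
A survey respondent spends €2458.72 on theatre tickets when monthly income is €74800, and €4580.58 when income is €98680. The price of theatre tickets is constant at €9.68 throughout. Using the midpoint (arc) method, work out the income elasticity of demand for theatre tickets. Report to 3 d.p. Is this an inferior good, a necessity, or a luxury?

2.190 (luxury)

With a constant price, Q₁ = 2458.72/9.68 = 254.000 and Q₂ = 4580.58/9.68 = 473.200 (equivalently, work directly with expenditure since P cancels).
Midpoint %ΔQ = (4580.58 − 2458.72)/3519.65 = 0.60286; midpoint %ΔI = (98680 − 74800)/86740 = 0.27531.
η = 0.60286 / 0.27531 = 2.190.
η > 1 ⇒ luxury.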